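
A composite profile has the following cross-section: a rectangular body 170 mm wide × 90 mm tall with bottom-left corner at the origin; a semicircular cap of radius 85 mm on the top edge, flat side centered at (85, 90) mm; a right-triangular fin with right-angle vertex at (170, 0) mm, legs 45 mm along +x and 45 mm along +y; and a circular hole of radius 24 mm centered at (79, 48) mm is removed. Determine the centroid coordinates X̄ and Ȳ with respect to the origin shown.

Part | A | x̄ᵢ | ȳᵢ | A·x̄ᵢ | A·ȳᵢ
rectangular body | 15300.00 | 85.00 | 45.00 | 1300500.00 | 688500.00
semicircular top | 11349.00 | 85.00 | 126.08 | 964665.29 | 1430826.98
triangular fin | 1012.50 | 185.00 | 15.00 | 187312.50 | 15187.50
hole | -1809.56 | 79.00 | 48.00 | -142955.03 | -86858.75
Σ | 25851.95 |  |  | 2309522.76 | 2047655.72
X̄ = 2309522.76 / 25851.95 = 89.34 mm
Ȳ = 2047655.72 / 25851.95 = 79.21 mm

X̄ = 89.34 mm, Ȳ = 79.21 mm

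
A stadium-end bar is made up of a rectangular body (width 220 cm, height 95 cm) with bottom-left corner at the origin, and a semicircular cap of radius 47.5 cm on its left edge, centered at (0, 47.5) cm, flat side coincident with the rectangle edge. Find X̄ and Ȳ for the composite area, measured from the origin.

X̄ = 91.13 cm, Ȳ = 47.50 cm

rectangular body: A = 220 × 95 = 20900.00, centroid at (110.00, 47.50).
semicircular end: A = ½π·47.5² = 3544.11, centroid at (-20.16, 47.50).
ΣA = 24444.11 cm², ΣAX̄ = 2227552.08 cm³, ΣAȲ = 1161095.19 cm³.
X̄ = 2227552.08/24444.11 = 91.13 cm; Ȳ = 1161095.19/24444.11 = 47.50 cm.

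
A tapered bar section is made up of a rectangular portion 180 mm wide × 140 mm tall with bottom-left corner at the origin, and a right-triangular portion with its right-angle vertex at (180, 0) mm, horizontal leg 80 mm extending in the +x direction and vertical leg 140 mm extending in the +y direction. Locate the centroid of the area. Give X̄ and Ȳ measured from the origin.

X̄ = 111.21 mm, Ȳ = 65.76 mm

rectangular portion: A = 180 × 140 = 25200.00, centroid at (90.00, 70.00).
triangular portion: A = ½·80·140 = 5600.00, centroid at (206.67, 46.67).
ΣA = 30800.00 mm²
ΣAX̄ = (25200.00)(90.00) + (5600.00)(206.67) = 3425333.33 mm³
ΣAȲ = (25200.00)(70.00) + (5600.00)(46.67) = 2025333.33 mm³
X̄ = 3425333.33 / 30800.00 = 111.21 mm
Ȳ = 2025333.33 / 30800.00 = 65.76 mm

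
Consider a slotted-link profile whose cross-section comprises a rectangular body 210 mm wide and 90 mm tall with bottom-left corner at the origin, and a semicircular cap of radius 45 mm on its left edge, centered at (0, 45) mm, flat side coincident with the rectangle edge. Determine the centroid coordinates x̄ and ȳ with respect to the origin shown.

x̄ = 87.12 mm, ȳ = 45.00 mm

rectangular body: A = 210 × 90 = 18900.00, centroid at (105.00, 45.00).
semicircular end: A = ½π·45² = 3180.86, centroid at (-19.10, 45.00).
ΣA = 22080.86 mm²
ΣAx̄ = (18900.00)(105.00) + (3180.86)(-19.10) = 1923750.00 mm³
ΣAȳ = (18900.00)(45.00) + (3180.86)(45.00) = 993638.82 mm³
x̄ = 1923750.00 / 22080.86 = 87.12 mm
ȳ = 993638.82 / 22080.86 = 45.00 mm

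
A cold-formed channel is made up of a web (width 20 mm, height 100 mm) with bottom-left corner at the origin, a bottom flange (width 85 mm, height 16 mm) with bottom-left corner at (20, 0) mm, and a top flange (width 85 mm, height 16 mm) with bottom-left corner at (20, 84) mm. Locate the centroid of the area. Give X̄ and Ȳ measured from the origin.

X̄ = 40.25 mm, Ȳ = 50.00 mm

web: A = 20 × 100 = 2000.00, centroid at (10.00, 50.00).
bottom flange: A = 85 × 16 = 1360.00, centroid at (62.50, 8.00).
top flange: A = 85 × 16 = 1360.00, centroid at (62.50, 92.00).
ΣA = 4720.00 mm²
ΣAX̄ = (2000.00)(10.00) + (1360.00)(62.50) + (1360.00)(62.50) = 190000.00 mm³
ΣAȲ = (2000.00)(50.00) + (1360.00)(8.00) + (1360.00)(92.00) = 236000.00 mm³
X̄ = 190000.00 / 4720.00 = 40.25 mm
Ȳ = 236000.00 / 4720.00 = 50.00 mm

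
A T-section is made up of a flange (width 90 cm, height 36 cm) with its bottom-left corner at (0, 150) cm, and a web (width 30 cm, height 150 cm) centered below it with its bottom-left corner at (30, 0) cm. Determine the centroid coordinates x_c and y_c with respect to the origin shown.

x_c = 45.00 cm, y_c = 113.93 cm

Part | A | x̄ᵢ | ȳᵢ | A·x̄ᵢ | A·ȳᵢ
web | 4500.00 | 45.00 | 75.00 | 202500.00 | 337500.00
flange | 3240.00 | 45.00 | 168.00 | 145800.00 | 544320.00
Σ | 7740.00 |  |  | 348300.00 | 881820.00
x_c = 348300.00 / 7740.00 = 45.00 cm
y_c = 881820.00 / 7740.00 = 113.93 cm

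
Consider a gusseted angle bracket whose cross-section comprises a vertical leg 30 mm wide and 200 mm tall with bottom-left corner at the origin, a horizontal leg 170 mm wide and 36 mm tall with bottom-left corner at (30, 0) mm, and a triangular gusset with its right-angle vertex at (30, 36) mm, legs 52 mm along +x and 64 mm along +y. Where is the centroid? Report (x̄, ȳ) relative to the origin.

vertical leg: A = 30 × 200 = 6000.00, centroid at (15.00, 100.00).
horizontal leg: A = 170 × 36 = 6120.00, centroid at (115.00, 18.00).
gusset: A = ½·52·64 = 1664.00, centroid at (47.33, 57.33).
ΣA = 13784.00 mm²
ΣAx̄ = (6000.00)(15.00) + (6120.00)(115.00) + (1664.00)(47.33) = 872562.67 mm³
ΣAȳ = (6000.00)(100.00) + (6120.00)(18.00) + (1664.00)(57.33) = 805562.67 mm³
x̄ = 872562.67 / 13784.00 = 63.30 mm
ȳ = 805562.67 / 13784.00 = 58.44 mm

x̄ = 63.30 mm, ȳ = 58.44 mm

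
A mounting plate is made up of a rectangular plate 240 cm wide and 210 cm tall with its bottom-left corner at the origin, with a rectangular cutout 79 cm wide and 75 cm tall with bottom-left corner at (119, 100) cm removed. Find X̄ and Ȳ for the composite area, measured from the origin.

Part | A | x̄ᵢ | ȳᵢ | A·x̄ᵢ | A·ȳᵢ
plate | 50400.00 | 120.00 | 105.00 | 6048000.00 | 5292000.00
hole | -5925.00 | 158.50 | 137.50 | -939112.50 | -814687.50
Σ | 44475.00 |  |  | 5108887.50 | 4477312.50
X̄ = 5108887.50 / 44475.00 = 114.87 cm
Ȳ = 4477312.50 / 44475.00 = 100.67 cm

X̄ = 114.87 cm, Ȳ = 100.67 cm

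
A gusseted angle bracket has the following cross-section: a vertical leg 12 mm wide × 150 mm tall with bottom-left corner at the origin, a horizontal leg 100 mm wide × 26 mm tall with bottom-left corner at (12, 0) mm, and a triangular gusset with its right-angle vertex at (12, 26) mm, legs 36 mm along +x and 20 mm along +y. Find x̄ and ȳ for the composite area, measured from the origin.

x̄ = 37.95 mm, ȳ = 37.93 mm

vertical leg: A = 12 × 150 = 1800.00, centroid at (6.00, 75.00).
horizontal leg: A = 100 × 26 = 2600.00, centroid at (62.00, 13.00).
gusset: A = ½·36·20 = 360.00, centroid at (24.00, 32.67).
ΣA = 4760.00 mm², ΣAx̄ = 180640.00 mm³, ΣAȳ = 180560.00 mm³.
x̄ = 180640.00/4760.00 = 37.95 mm; ȳ = 180560.00/4760.00 = 37.93 mm.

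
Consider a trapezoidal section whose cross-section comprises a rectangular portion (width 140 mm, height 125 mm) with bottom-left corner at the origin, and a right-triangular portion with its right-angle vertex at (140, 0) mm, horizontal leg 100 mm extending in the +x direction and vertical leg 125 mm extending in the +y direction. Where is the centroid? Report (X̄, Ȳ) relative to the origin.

X̄ = 97.19 mm, Ȳ = 57.02 mm

rectangular portion: A = 140 × 125 = 17500.00, centroid at (70.00, 62.50).
triangular portion: A = ½·100·125 = 6250.00, centroid at (173.33, 41.67).
ΣA = 23750.00 mm²
ΣAX̄ = (17500.00)(70.00) + (6250.00)(173.33) = 2308333.33 mm³
ΣAȲ = (17500.00)(62.50) + (6250.00)(41.67) = 1354166.67 mm³
X̄ = 2308333.33 / 23750.00 = 97.19 mm
Ȳ = 1354166.67 / 23750.00 = 57.02 mm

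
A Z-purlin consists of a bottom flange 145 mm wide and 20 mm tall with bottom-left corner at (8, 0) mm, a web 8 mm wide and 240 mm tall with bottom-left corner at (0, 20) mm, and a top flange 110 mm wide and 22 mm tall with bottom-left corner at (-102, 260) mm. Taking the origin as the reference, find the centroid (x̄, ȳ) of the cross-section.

bottom flange: A = 145 × 20 = 2900.00, centroid at (80.50, 10.00).
web: A = 8 × 240 = 1920.00, centroid at (4.00, 140.00).
top flange: A = 110 × 22 = 2420.00, centroid at (-47.00, 271.00).
ΣA = 7240.00 mm²
ΣAx̄ = (2900.00)(80.50) + (1920.00)(4.00) + (2420.00)(-47.00) = 127390.00 mm³
ΣAȳ = (2900.00)(10.00) + (1920.00)(140.00) + (2420.00)(271.00) = 953620.00 mm³
x̄ = 127390.00 / 7240.00 = 17.60 mm
ȳ = 953620.00 / 7240.00 = 131.72 mm

x̄ = 17.60 mm, ȳ = 131.72 mm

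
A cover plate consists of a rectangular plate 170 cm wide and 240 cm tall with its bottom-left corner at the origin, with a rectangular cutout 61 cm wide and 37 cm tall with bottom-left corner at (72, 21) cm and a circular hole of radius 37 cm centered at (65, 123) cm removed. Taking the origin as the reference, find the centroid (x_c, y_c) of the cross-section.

x_c = 86.36 cm, y_c = 124.93 cm

Part | A | x̄ᵢ | ȳᵢ | A·x̄ᵢ | A·ȳᵢ
plate | 40800.00 | 85.00 | 120.00 | 3468000.00 | 4896000.00
hole 1 | -2257.00 | 102.50 | 39.50 | -231342.50 | -89151.50
hole 2 | -4300.84 | 65.00 | 123.00 | -279554.62 | -529003.36
Σ | 34242.16 |  |  | 2957102.88 | 4277845.14
x_c = 2957102.88 / 34242.16 = 86.36 cm
y_c = 4277845.14 / 34242.16 = 124.93 cm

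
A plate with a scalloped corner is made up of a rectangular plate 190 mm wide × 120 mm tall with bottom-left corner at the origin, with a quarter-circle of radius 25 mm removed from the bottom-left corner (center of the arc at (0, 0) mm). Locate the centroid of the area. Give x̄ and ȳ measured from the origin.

x̄ = 96.86 mm, ȳ = 61.09 mm

plate: A = 190 × 120 = 22800.00, centroid at (95.00, 60.00).
removed quarter-circle: A = −¼π·25² = -490.87, centroid at (10.61, 10.61).
ΣA = 22309.13 mm²
ΣAx̄ = (22800.00)(95.00) + (-490.87)(10.61) = 2160791.67 mm³
ΣAȳ = (22800.00)(60.00) + (-490.87)(10.61) = 1362791.67 mm³
x̄ = 2160791.67 / 22309.13 = 96.86 mm
ȳ = 1362791.67 / 22309.13 = 61.09 mm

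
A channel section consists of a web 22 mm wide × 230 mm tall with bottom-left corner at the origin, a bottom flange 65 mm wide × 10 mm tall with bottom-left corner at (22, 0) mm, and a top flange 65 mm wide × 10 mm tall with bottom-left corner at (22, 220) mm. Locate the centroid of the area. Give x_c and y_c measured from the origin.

x_c = 19.89 mm, y_c = 115.00 mm

web: A = 22 × 230 = 5060.00, centroid at (11.00, 115.00).
bottom flange: A = 65 × 10 = 650.00, centroid at (54.50, 5.00).
top flange: A = 65 × 10 = 650.00, centroid at (54.50, 225.00).
ΣA = 6360.00 mm², ΣAx_c = 126510.00 mm³, ΣAy_c = 731400.00 mm³.
x_c = 126510.00/6360.00 = 19.89 mm; y_c = 731400.00/6360.00 = 115.00 mm.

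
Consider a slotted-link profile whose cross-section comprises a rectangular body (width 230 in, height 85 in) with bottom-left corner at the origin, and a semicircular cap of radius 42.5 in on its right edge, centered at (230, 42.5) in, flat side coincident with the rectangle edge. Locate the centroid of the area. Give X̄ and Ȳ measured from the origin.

X̄ = 131.86 in, Ȳ = 42.50 in

rectangular body: A = 230 × 85 = 19550.00, centroid at (115.00, 42.50).
semicircular end: A = ½π·42.5² = 2837.25, centroid at (248.04, 42.50).
ΣA = 22387.25 in²
ΣAX̄ = (19550.00)(115.00) + (2837.25)(248.04) = 2951994.78 in³
ΣAȲ = (19550.00)(42.50) + (2837.25)(42.50) = 951458.16 in³
X̄ = 2951994.78 / 22387.25 = 131.86 in
Ȳ = 951458.16 / 22387.25 = 42.50 in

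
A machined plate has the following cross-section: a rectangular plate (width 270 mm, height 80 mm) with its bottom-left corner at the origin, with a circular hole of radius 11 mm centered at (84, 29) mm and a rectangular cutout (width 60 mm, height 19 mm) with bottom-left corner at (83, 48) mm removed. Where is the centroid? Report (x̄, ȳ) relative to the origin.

Part | A | x̄ᵢ | ȳᵢ | A·x̄ᵢ | A·ȳᵢ
plate | 21600.00 | 135.00 | 40.00 | 2916000.00 | 864000.00
hole 1 | -380.13 | 84.00 | 29.00 | -31931.15 | -11023.85
hole 2 | -1140.00 | 113.00 | 57.50 | -128820.00 | -65550.00
Σ | 20079.87 |  |  | 2755248.85 | 787426.15
x̄ = 2755248.85 / 20079.87 = 137.21 mm
ȳ = 787426.15 / 20079.87 = 39.21 mm

x̄ = 137.21 mm, ȳ = 39.21 mm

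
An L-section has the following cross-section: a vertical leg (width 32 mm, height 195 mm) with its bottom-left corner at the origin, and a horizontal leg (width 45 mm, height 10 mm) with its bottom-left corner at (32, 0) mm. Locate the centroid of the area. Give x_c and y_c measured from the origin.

x_c = 18.59 mm, y_c = 91.28 mm

Part | A | x̄ᵢ | ȳᵢ | A·x̄ᵢ | A·ȳᵢ
vertical leg | 6240.00 | 16.00 | 97.50 | 99840.00 | 608400.00
horizontal leg | 450.00 | 54.50 | 5.00 | 24525.00 | 2250.00
Σ | 6690.00 |  |  | 124365.00 | 610650.00
x_c = 124365.00 / 6690.00 = 18.59 mm
y_c = 610650.00 / 6690.00 = 91.28 mm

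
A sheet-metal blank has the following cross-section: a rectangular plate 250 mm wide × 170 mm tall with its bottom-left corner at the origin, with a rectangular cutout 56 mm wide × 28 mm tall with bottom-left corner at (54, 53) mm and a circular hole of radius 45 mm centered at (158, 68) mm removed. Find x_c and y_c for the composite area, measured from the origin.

x_c = 120.88 mm, y_c = 88.94 mm

Part | A | x̄ᵢ | ȳᵢ | A·x̄ᵢ | A·ȳᵢ
plate | 42500.00 | 125.00 | 85.00 | 5312500.00 | 3612500.00
hole 1 | -1568.00 | 82.00 | 67.00 | -128576.00 | -105056.00
hole 2 | -6361.73 | 158.00 | 68.00 | -1005152.57 | -432597.31
Σ | 34570.27 |  |  | 4178771.43 | 3074846.69
x_c = 4178771.43 / 34570.27 = 120.88 mm
y_c = 3074846.69 / 34570.27 = 88.94 mm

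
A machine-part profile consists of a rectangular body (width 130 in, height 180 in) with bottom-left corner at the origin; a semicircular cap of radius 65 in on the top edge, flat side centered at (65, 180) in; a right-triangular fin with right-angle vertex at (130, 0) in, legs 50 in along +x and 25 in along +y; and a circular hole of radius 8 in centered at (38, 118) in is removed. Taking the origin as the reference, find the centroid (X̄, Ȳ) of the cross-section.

X̄ = 66.85 in, Ȳ = 113.76 in

rectangular body: A = 130 × 180 = 23400.00, centroid at (65.00, 90.00).
semicircular top: A = ½π·65² = 6636.61, centroid at (65.00, 207.59).
triangular fin: A = ½·50·25 = 625.00, centroid at (146.67, 8.33).
hole: A = −π·8² = -201.06, centroid at (38.00, 118.00).
ΣA = 30460.55 in², ΣAX̄ = 2036406.25 in³, ΣAȲ = 3465156.97 in³.
X̄ = 2036406.25/30460.55 = 66.85 in; Ȳ = 3465156.97/30460.55 = 113.76 in.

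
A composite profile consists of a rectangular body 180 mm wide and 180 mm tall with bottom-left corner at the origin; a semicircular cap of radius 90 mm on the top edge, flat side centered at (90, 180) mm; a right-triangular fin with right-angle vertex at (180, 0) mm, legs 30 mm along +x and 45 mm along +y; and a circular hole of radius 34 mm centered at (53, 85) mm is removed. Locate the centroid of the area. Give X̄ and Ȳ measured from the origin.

X̄ = 94.79 mm, Ȳ = 127.91 mm

rectangular body: A = 180 × 180 = 32400.00, centroid at (90.00, 90.00).
semicircular top: A = ½π·90² = 12723.45, centroid at (90.00, 218.20).
triangular fin: A = ½·30·45 = 675.00, centroid at (190.00, 15.00).
hole: A = −π·34² = -3631.68, centroid at (53.00, 85.00).
ΣA = 42166.77 mm², ΣAX̄ = 3996881.42 mm³, ΣAȲ = 5393653.15 mm³.
X̄ = 3996881.42/42166.77 = 94.79 mm; Ȳ = 5393653.15/42166.77 = 127.91 mm.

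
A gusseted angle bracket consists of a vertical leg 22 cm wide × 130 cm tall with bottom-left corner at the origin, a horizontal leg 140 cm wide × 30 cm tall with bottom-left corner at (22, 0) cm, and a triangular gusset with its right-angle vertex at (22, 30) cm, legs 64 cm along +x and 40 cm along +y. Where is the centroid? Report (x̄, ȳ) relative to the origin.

vertical leg: A = 22 × 130 = 2860.00, centroid at (11.00, 65.00).
horizontal leg: A = 140 × 30 = 4200.00, centroid at (92.00, 15.00).
gusset: A = ½·64·40 = 1280.00, centroid at (43.33, 43.33).
ΣA = 8340.00 cm², ΣAx̄ = 473326.67 cm³, ΣAȳ = 304366.67 cm³.
x̄ = 473326.67/8340.00 = 56.75 cm; ȳ = 304366.67/8340.00 = 36.49 cm.

x̄ = 56.75 cm, ȳ = 36.49 cm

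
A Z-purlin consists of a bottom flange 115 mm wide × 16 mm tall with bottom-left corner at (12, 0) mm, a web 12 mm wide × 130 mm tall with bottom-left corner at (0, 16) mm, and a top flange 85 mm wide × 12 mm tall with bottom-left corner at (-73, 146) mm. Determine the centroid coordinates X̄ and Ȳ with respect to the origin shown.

bottom flange: A = 115 × 16 = 1840.00, centroid at (69.50, 8.00).
web: A = 12 × 130 = 1560.00, centroid at (6.00, 81.00).
top flange: A = 85 × 12 = 1020.00, centroid at (-30.50, 152.00).
ΣA = 4420.00 mm²
ΣAX̄ = (1840.00)(69.50) + (1560.00)(6.00) + (1020.00)(-30.50) = 106130.00 mm³
ΣAȲ = (1840.00)(8.00) + (1560.00)(81.00) + (1020.00)(152.00) = 296120.00 mm³
X̄ = 106130.00 / 4420.00 = 24.01 mm
Ȳ = 296120.00 / 4420.00 = 67.00 mm

X̄ = 24.01 mm, Ȳ = 67.00 mm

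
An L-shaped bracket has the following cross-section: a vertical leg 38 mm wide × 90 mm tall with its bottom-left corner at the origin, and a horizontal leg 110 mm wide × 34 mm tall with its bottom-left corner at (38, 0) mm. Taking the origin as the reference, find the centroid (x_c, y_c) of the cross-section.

x_c = 57.65 mm, y_c = 30.37 mm

Part | A | x̄ᵢ | ȳᵢ | A·x̄ᵢ | A·ȳᵢ
vertical leg | 3420.00 | 19.00 | 45.00 | 64980.00 | 153900.00
horizontal leg | 3740.00 | 93.00 | 17.00 | 347820.00 | 63580.00
Σ | 7160.00 |  |  | 412800.00 | 217480.00
x_c = 412800.00 / 7160.00 = 57.65 mm
y_c = 217480.00 / 7160.00 = 30.37 mm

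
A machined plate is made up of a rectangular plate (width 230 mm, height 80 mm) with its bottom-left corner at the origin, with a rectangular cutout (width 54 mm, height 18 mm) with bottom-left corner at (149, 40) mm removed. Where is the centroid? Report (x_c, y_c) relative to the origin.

x_c = 111.60 mm, y_c = 39.50 mm

Part | A | x̄ᵢ | ȳᵢ | A·x̄ᵢ | A·ȳᵢ
plate | 18400.00 | 115.00 | 40.00 | 2116000.00 | 736000.00
hole | -972.00 | 176.00 | 49.00 | -171072.00 | -47628.00
Σ | 17428.00 |  |  | 1944928.00 | 688372.00
x_c = 1944928.00 / 17428.00 = 111.60 mm
y_c = 688372.00 / 17428.00 = 39.50 mm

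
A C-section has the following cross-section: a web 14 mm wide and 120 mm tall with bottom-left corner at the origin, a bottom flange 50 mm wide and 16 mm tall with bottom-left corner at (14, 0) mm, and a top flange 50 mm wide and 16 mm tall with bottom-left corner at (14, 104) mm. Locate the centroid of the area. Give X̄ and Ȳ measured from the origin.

X̄ = 22.61 mm, Ȳ = 60.00 mm

Part | A | x̄ᵢ | ȳᵢ | A·x̄ᵢ | A·ȳᵢ
web | 1680.00 | 7.00 | 60.00 | 11760.00 | 100800.00
bottom flange | 800.00 | 39.00 | 8.00 | 31200.00 | 6400.00
top flange | 800.00 | 39.00 | 112.00 | 31200.00 | 89600.00
Σ | 3280.00 |  |  | 74160.00 | 196800.00
X̄ = 74160.00 / 3280.00 = 22.61 mm
Ȳ = 196800.00 / 3280.00 = 60.00 mm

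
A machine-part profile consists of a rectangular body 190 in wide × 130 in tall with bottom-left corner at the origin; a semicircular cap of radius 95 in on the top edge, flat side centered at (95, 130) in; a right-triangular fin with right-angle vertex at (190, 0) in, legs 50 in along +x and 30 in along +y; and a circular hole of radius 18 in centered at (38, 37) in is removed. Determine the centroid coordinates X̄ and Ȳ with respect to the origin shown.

X̄ = 98.67 in, Ȳ = 103.34 in

rectangular body: A = 190 × 130 = 24700.00, centroid at (95.00, 65.00).
semicircular top: A = ½π·95² = 14176.44, centroid at (95.00, 170.32).
triangular fin: A = ½·50·30 = 750.00, centroid at (206.67, 10.00).
hole: A = −π·18² = -1017.88, centroid at (38.00, 37.00).
ΣA = 38608.56 in², ΣAX̄ = 3809582.21 in³, ΣAȲ = 3989858.71 in³.
X̄ = 3809582.21/38608.56 = 98.67 in; Ȳ = 3989858.71/38608.56 = 103.34 in.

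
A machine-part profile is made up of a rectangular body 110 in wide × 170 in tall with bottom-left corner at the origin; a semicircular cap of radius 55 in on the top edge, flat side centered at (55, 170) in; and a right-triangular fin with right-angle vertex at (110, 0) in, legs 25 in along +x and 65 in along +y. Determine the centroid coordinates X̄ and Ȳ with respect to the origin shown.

Part | A | x̄ᵢ | ȳᵢ | A·x̄ᵢ | A·ȳᵢ
rectangular body | 18700.00 | 55.00 | 85.00 | 1028500.00 | 1589500.00
semicircular top | 4751.66 | 55.00 | 193.34 | 261341.24 | 918698.68
triangular fin | 812.50 | 118.33 | 21.67 | 96145.83 | 17604.17
Σ | 24264.16 |  |  | 1385987.07 | 2525802.84
X̄ = 1385987.07 / 24264.16 = 57.12 in
Ȳ = 2525802.84 / 24264.16 = 104.10 in

X̄ = 57.12 in, Ȳ = 104.10 in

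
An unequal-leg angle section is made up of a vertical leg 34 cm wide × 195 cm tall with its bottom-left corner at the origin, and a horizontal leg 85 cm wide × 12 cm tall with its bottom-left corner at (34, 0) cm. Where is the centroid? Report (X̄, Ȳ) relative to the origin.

X̄ = 24.93 cm, Ȳ = 85.30 cm

vertical leg: A = 34 × 195 = 6630.00, centroid at (17.00, 97.50).
horizontal leg: A = 85 × 12 = 1020.00, centroid at (76.50, 6.00).
ΣA = 7650.00 cm²
ΣAX̄ = (6630.00)(17.00) + (1020.00)(76.50) = 190740.00 cm³
ΣAȲ = (6630.00)(97.50) + (1020.00)(6.00) = 652545.00 cm³
X̄ = 190740.00 / 7650.00 = 24.93 cm
Ȳ = 652545.00 / 7650.00 = 85.30 cm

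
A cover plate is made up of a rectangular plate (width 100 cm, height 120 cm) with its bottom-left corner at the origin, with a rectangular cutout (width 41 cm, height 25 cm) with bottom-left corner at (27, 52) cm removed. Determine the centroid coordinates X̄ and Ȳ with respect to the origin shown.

plate: A = 100 × 120 = 12000.00, centroid at (50.00, 60.00).
hole: A = −(41 × 25) = -1025.00, centroid at (47.50, 64.50).
ΣA = 10975.00 cm²
ΣAX̄ = (12000.00)(50.00) + (-1025.00)(47.50) = 551312.50 cm³
ΣAȲ = (12000.00)(60.00) + (-1025.00)(64.50) = 653887.50 cm³
X̄ = 551312.50 / 10975.00 = 50.23 cm
Ȳ = 653887.50 / 10975.00 = 59.58 cm

X̄ = 50.23 cm, Ȳ = 59.58 cm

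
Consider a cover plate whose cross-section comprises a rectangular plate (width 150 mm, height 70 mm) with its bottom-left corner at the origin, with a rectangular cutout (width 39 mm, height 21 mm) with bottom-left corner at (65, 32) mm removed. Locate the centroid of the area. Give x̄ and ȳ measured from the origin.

x̄ = 74.20 mm, ȳ = 34.37 mm

plate: A = 150 × 70 = 10500.00, centroid at (75.00, 35.00).
hole: A = −(39 × 21) = -819.00, centroid at (84.50, 42.50).
ΣA = 9681.00 mm², ΣAx̄ = 718294.50 mm³, ΣAȳ = 332692.50 mm³.
x̄ = 718294.50/9681.00 = 74.20 mm; ȳ = 332692.50/9681.00 = 34.37 mm.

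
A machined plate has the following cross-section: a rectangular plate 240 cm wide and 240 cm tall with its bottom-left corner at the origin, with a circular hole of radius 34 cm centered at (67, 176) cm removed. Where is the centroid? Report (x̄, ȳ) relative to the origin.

x̄ = 123.57 cm, ȳ = 116.23 cm

plate: A = 240 × 240 = 57600.00, centroid at (120.00, 120.00).
hole: A = −π·34² = -3631.68, centroid at (67.00, 176.00).
ΣA = 53968.32 cm², ΣAx̄ = 6668677.37 cm³, ΣAȳ = 6272824.13 cm³.
x̄ = 6668677.37/53968.32 = 123.57 cm; ȳ = 6272824.13/53968.32 = 116.23 cm.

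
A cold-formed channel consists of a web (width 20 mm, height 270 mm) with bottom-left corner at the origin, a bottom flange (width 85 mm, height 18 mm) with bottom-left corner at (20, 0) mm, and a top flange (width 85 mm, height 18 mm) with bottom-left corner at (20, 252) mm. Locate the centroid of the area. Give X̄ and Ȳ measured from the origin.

X̄ = 28.99 mm, Ȳ = 135.00 mm

web: A = 20 × 270 = 5400.00, centroid at (10.00, 135.00).
bottom flange: A = 85 × 18 = 1530.00, centroid at (62.50, 9.00).
top flange: A = 85 × 18 = 1530.00, centroid at (62.50, 261.00).
ΣA = 8460.00 mm², ΣAX̄ = 245250.00 mm³, ΣAȲ = 1142100.00 mm³.
X̄ = 245250.00/8460.00 = 28.99 mm; Ȳ = 1142100.00/8460.00 = 135.00 mm.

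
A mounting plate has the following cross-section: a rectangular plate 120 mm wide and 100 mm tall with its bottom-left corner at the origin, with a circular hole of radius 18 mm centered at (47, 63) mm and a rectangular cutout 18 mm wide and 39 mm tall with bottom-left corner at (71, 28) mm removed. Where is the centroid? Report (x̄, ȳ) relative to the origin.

x̄ = 59.92 mm, ȳ = 48.88 mm

plate: A = 120 × 100 = 12000.00, centroid at (60.00, 50.00).
hole 1: A = −π·18² = -1017.88, centroid at (47.00, 63.00).
hole 2: A = −(18 × 39) = -702.00, centroid at (80.00, 47.50).
ΣA = 10280.12 mm²
ΣAx̄ = (12000.00)(60.00) + (-1017.88)(47.00) + (-702.00)(80.00) = 615999.83 mm³
ΣAȳ = (12000.00)(50.00) + (-1017.88)(63.00) + (-702.00)(47.50) = 502528.81 mm³
x̄ = 615999.83 / 10280.12 = 59.92 mm
ȳ = 502528.81 / 10280.12 = 48.88 mm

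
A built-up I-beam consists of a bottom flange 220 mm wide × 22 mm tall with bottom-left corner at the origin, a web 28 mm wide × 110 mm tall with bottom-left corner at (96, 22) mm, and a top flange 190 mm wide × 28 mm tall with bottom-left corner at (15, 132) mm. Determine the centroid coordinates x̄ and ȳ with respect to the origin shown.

bottom flange: A = 220 × 22 = 4840.00, centroid at (110.00, 11.00).
web: A = 28 × 110 = 3080.00, centroid at (110.00, 77.00).
top flange: A = 190 × 28 = 5320.00, centroid at (110.00, 146.00).
ΣA = 13240.00 mm², ΣAx̄ = 1456400.00 mm³, ΣAȳ = 1067120.00 mm³.
x̄ = 1456400.00/13240.00 = 110.00 mm; ȳ = 1067120.00/13240.00 = 80.60 mm.

x̄ = 110.00 mm, ȳ = 80.60 mm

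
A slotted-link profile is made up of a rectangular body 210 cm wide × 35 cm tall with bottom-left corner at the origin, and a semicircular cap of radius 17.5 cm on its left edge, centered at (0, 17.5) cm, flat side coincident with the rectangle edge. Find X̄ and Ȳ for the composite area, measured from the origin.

X̄ = 98.09 cm, Ȳ = 17.50 cm

rectangular body: A = 210 × 35 = 7350.00, centroid at (105.00, 17.50).
semicircular end: A = ½π·17.5² = 481.06, centroid at (-7.43, 17.50).
ΣA = 7831.06 cm², ΣAX̄ = 768177.08 cm³, ΣAȲ = 137043.49 cm³.
X̄ = 768177.08/7831.06 = 98.09 cm; Ȳ = 137043.49/7831.06 = 17.50 cm.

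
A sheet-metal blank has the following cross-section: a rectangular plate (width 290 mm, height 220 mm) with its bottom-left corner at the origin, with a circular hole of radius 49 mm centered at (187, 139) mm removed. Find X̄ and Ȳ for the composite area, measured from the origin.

X̄ = 139.37 mm, Ȳ = 106.11 mm

Part | A | x̄ᵢ | ȳᵢ | A·x̄ᵢ | A·ȳᵢ
plate | 63800.00 | 145.00 | 110.00 | 9251000.00 | 7018000.00
hole | -7542.96 | 187.00 | 139.00 | -1410534.26 | -1048471.99
Σ | 56257.04 |  |  | 7840465.74 | 5969528.01
X̄ = 7840465.74 / 56257.04 = 139.37 mm
Ȳ = 5969528.01 / 56257.04 = 106.11 mm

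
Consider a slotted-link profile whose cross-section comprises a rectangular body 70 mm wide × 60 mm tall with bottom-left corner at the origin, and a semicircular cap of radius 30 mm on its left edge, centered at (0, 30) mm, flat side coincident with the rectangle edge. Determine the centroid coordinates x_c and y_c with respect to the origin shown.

x_c = 22.98 mm, y_c = 30.00 mm

Part | A | x̄ᵢ | ȳᵢ | A·x̄ᵢ | A·ȳᵢ
rectangular body | 4200.00 | 35.00 | 30.00 | 147000.00 | 126000.00
semicircular end | 1413.72 | -12.73 | 30.00 | -18000.00 | 42411.50
Σ | 5613.72 |  |  | 129000.00 | 168411.50
x_c = 129000.00 / 5613.72 = 22.98 mm
y_c = 168411.50 / 5613.72 = 30.00 mm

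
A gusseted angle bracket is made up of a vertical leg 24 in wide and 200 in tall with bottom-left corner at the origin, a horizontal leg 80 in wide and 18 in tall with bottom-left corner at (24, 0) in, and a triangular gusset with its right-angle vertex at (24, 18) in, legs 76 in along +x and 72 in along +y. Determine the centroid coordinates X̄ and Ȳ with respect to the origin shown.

vertical leg: A = 24 × 200 = 4800.00, centroid at (12.00, 100.00).
horizontal leg: A = 80 × 18 = 1440.00, centroid at (64.00, 9.00).
gusset: A = ½·76·72 = 2736.00, centroid at (49.33, 42.00).
ΣA = 8976.00 in², ΣAX̄ = 284736.00 in³, ΣAȲ = 607872.00 in³.
X̄ = 284736.00/8976.00 = 31.72 in; Ȳ = 607872.00/8976.00 = 67.72 in.

X̄ = 31.72 in, Ȳ = 67.72 in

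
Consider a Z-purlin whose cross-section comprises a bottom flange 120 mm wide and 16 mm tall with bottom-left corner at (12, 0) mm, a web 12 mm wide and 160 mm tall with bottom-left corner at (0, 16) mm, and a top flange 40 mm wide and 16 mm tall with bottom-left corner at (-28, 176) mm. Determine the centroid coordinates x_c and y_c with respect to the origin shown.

Part | A | x̄ᵢ | ȳᵢ | A·x̄ᵢ | A·ȳᵢ
bottom flange | 1920.00 | 72.00 | 8.00 | 138240.00 | 15360.00
web | 1920.00 | 6.00 | 96.00 | 11520.00 | 184320.00
top flange | 640.00 | -8.00 | 184.00 | -5120.00 | 117760.00
Σ | 4480.00 |  |  | 144640.00 | 317440.00
x_c = 144640.00 / 4480.00 = 32.29 mm
y_c = 317440.00 / 4480.00 = 70.86 mm

x_c = 32.29 mm, y_c = 70.86 mm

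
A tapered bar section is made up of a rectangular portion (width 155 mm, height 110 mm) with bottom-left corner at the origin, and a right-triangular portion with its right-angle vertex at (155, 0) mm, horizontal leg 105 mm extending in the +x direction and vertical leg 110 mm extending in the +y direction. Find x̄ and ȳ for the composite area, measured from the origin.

x̄ = 105.96 mm, ȳ = 50.36 mm

rectangular portion: A = 155 × 110 = 17050.00, centroid at (77.50, 55.00).
triangular portion: A = ½·105·110 = 5775.00, centroid at (190.00, 36.67).
ΣA = 22825.00 mm², ΣAx̄ = 2418625.00 mm³, ΣAȳ = 1149500.00 mm³.
x̄ = 2418625.00/22825.00 = 105.96 mm; ȳ = 1149500.00/22825.00 = 50.36 mm.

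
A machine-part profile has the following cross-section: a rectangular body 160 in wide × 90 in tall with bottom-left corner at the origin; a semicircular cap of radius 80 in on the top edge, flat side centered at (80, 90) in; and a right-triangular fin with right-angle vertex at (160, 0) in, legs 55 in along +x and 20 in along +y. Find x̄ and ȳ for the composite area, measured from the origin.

x̄ = 82.16 in, ȳ = 75.90 in

rectangular body: A = 160 × 90 = 14400.00, centroid at (80.00, 45.00).
semicircular top: A = ½π·80² = 10053.10, centroid at (80.00, 123.95).
triangular fin: A = ½·55·20 = 550.00, centroid at (178.33, 6.67).
ΣA = 25003.10 in², ΣAx̄ = 2054331.05 in³, ΣAȳ = 1897778.68 in³.
x̄ = 2054331.05/25003.10 = 82.16 in; ȳ = 1897778.68/25003.10 = 75.90 in.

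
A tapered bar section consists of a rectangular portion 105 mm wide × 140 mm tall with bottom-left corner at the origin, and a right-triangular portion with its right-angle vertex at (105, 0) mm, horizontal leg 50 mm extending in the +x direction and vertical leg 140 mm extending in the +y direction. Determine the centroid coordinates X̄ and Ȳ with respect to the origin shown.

X̄ = 65.80 mm, Ȳ = 65.51 mm

rectangular portion: A = 105 × 140 = 14700.00, centroid at (52.50, 70.00).
triangular portion: A = ½·50·140 = 3500.00, centroid at (121.67, 46.67).
ΣA = 18200.00 mm², ΣAX̄ = 1197583.33 mm³, ΣAȲ = 1192333.33 mm³.
X̄ = 1197583.33/18200.00 = 65.80 mm; Ȳ = 1192333.33/18200.00 = 65.51 mm.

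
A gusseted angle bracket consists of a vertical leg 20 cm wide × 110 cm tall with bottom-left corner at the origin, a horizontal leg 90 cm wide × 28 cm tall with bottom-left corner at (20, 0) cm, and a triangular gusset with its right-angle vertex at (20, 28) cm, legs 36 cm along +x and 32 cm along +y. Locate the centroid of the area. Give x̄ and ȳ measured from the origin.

x̄ = 38.56 cm, ȳ = 33.71 cm

vertical leg: A = 20 × 110 = 2200.00, centroid at (10.00, 55.00).
horizontal leg: A = 90 × 28 = 2520.00, centroid at (65.00, 14.00).
gusset: A = ½·36·32 = 576.00, centroid at (32.00, 38.67).
ΣA = 5296.00 cm², ΣAx̄ = 204232.00 cm³, ΣAȳ = 178552.00 cm³.
x̄ = 204232.00/5296.00 = 38.56 cm; ȳ = 178552.00/5296.00 = 33.71 cm.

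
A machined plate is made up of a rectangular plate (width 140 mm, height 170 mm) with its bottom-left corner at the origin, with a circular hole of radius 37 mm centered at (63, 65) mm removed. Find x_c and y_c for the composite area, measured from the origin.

x_c = 71.54 mm, y_c = 89.41 mm

plate: A = 140 × 170 = 23800.00, centroid at (70.00, 85.00).
hole: A = −π·37² = -4300.84, centroid at (63.00, 65.00).
ΣA = 19499.16 mm², ΣAx_c = 1395047.06 mm³, ΣAy_c = 1743445.38 mm³.
x_c = 1395047.06/19499.16 = 71.54 mm; y_c = 1743445.38/19499.16 = 89.41 mm.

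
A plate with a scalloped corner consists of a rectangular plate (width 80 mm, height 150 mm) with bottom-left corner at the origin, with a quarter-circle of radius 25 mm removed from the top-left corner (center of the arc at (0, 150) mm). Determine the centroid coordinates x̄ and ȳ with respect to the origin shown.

x̄ = 41.25 mm, ȳ = 72.25 mm

plate: A = 80 × 150 = 12000.00, centroid at (40.00, 75.00).
removed quarter-circle: A = −¼π·25² = -490.87, centroid at (10.61, 139.39).
ΣA = 11509.13 mm²
ΣAx̄ = (12000.00)(40.00) + (-490.87)(10.61) = 474791.67 mm³
ΣAȳ = (12000.00)(75.00) + (-490.87)(139.39) = 831577.26 mm³
x̄ = 474791.67 / 11509.13 = 41.25 mm
ȳ = 831577.26 / 11509.13 = 72.25 mm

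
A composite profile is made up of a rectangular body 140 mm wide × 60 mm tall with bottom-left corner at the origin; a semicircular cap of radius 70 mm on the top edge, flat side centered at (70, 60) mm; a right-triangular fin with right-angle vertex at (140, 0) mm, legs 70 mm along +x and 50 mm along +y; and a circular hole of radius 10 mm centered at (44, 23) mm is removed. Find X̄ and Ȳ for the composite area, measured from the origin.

rectangular body: A = 140 × 60 = 8400.00, centroid at (70.00, 30.00).
semicircular top: A = ½π·70² = 7696.90, centroid at (70.00, 89.71).
triangular fin: A = ½·70·50 = 1750.00, centroid at (163.33, 16.67).
hole: A = −π·10² = -314.16, centroid at (44.00, 23.00).
ΣA = 17532.74 mm²
ΣAX̄ = (8400.00)(70.00) + (7696.90)(70.00) + (1750.00)(163.33) + (-314.16)(44.00) = 1398793.47 mm³
ΣAȲ = (8400.00)(30.00) + (7696.90)(89.71) + (1750.00)(16.67) + (-314.16)(23.00) = 964421.79 mm³
X̄ = 1398793.47 / 17532.74 = 79.78 mm
Ȳ = 964421.79 / 17532.74 = 55.01 mm

X̄ = 79.78 mm, Ȳ = 55.01 mm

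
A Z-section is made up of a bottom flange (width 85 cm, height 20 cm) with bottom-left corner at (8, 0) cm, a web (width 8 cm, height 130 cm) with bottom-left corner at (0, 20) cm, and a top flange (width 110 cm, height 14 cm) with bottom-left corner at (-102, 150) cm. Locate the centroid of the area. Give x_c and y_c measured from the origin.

x_c = 4.12 cm, y_c = 81.12 cm

Part | A | x̄ᵢ | ȳᵢ | A·x̄ᵢ | A·ȳᵢ
bottom flange | 1700.00 | 50.50 | 10.00 | 85850.00 | 17000.00
web | 1040.00 | 4.00 | 85.00 | 4160.00 | 88400.00
top flange | 1540.00 | -47.00 | 157.00 | -72380.00 | 241780.00
Σ | 4280.00 |  |  | 17630.00 | 347180.00
x_c = 17630.00 / 4280.00 = 4.12 cm
y_c = 347180.00 / 4280.00 = 81.12 cm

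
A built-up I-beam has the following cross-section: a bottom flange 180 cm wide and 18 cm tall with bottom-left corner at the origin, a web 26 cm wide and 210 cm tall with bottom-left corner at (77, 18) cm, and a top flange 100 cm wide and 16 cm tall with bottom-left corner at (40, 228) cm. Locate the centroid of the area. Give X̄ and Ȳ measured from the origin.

X̄ = 90.00 cm, Ȳ = 104.69 cm

bottom flange: A = 180 × 18 = 3240.00, centroid at (90.00, 9.00).
web: A = 26 × 210 = 5460.00, centroid at (90.00, 123.00).
top flange: A = 100 × 16 = 1600.00, centroid at (90.00, 236.00).
ΣA = 10300.00 cm², ΣAX̄ = 927000.00 cm³, ΣAȲ = 1078340.00 cm³.
X̄ = 927000.00/10300.00 = 90.00 cm; Ȳ = 1078340.00/10300.00 = 104.69 cm.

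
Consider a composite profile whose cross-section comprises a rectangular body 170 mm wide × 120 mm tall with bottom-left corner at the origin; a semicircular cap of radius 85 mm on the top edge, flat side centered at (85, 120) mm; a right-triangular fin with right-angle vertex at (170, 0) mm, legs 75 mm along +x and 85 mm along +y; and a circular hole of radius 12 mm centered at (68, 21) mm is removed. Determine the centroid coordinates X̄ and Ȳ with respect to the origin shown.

X̄ = 95.39 mm, Ȳ = 89.20 mm

Part | A | x̄ᵢ | ȳᵢ | A·x̄ᵢ | A·ȳᵢ
rectangular body | 20400.00 | 85.00 | 60.00 | 1734000.00 | 1224000.00
semicircular top | 11349.00 | 85.00 | 156.08 | 964665.29 | 1771297.08
triangular fin | 3187.50 | 195.00 | 28.33 | 621562.50 | 90312.50
hole | -452.39 | 68.00 | 21.00 | -30762.48 | -9500.18
Σ | 34484.11 |  |  | 3289465.32 | 3076109.41
X̄ = 3289465.32 / 34484.11 = 95.39 mm
Ȳ = 3076109.41 / 34484.11 = 89.20 mm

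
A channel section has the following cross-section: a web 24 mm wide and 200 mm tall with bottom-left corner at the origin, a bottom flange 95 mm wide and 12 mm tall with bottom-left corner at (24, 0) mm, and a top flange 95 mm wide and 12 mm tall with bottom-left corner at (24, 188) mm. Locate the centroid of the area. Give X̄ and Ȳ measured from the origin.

X̄ = 31.16 mm, Ȳ = 100.00 mm

Part | A | x̄ᵢ | ȳᵢ | A·x̄ᵢ | A·ȳᵢ
web | 4800.00 | 12.00 | 100.00 | 57600.00 | 480000.00
bottom flange | 1140.00 | 71.50 | 6.00 | 81510.00 | 6840.00
top flange | 1140.00 | 71.50 | 194.00 | 81510.00 | 221160.00
Σ | 7080.00 |  |  | 220620.00 | 708000.00
X̄ = 220620.00 / 7080.00 = 31.16 mm
Ȳ = 708000.00 / 7080.00 = 100.00 mm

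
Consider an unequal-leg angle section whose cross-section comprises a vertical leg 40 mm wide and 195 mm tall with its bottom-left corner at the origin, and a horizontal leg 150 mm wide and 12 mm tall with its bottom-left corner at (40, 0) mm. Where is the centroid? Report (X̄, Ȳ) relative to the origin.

vertical leg: A = 40 × 195 = 7800.00, centroid at (20.00, 97.50).
horizontal leg: A = 150 × 12 = 1800.00, centroid at (115.00, 6.00).
ΣA = 9600.00 mm²
ΣAX̄ = (7800.00)(20.00) + (1800.00)(115.00) = 363000.00 mm³
ΣAȲ = (7800.00)(97.50) + (1800.00)(6.00) = 771300.00 mm³
X̄ = 363000.00 / 9600.00 = 37.81 mm
Ȳ = 771300.00 / 9600.00 = 80.34 mm

X̄ = 37.81 mm, Ȳ = 80.34 mm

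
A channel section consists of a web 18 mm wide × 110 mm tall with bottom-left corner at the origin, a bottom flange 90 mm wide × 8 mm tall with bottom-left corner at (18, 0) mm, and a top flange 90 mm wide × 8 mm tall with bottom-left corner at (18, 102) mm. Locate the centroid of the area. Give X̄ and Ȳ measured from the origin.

X̄ = 31.74 mm, Ȳ = 55.00 mm

Part | A | x̄ᵢ | ȳᵢ | A·x̄ᵢ | A·ȳᵢ
web | 1980.00 | 9.00 | 55.00 | 17820.00 | 108900.00
bottom flange | 720.00 | 63.00 | 4.00 | 45360.00 | 2880.00
top flange | 720.00 | 63.00 | 106.00 | 45360.00 | 76320.00
Σ | 3420.00 |  |  | 108540.00 | 188100.00
X̄ = 108540.00 / 3420.00 = 31.74 mm
Ȳ = 188100.00 / 3420.00 = 55.00 mm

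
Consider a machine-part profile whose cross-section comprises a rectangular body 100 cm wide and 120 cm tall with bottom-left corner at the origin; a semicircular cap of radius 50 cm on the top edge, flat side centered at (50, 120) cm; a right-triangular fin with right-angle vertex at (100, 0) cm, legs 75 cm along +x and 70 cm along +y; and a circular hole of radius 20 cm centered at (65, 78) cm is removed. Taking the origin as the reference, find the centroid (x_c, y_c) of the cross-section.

Part | A | x̄ᵢ | ȳᵢ | A·x̄ᵢ | A·ȳᵢ
rectangular body | 12000.00 | 50.00 | 60.00 | 600000.00 | 720000.00
semicircular top | 3926.99 | 50.00 | 141.22 | 196349.54 | 554572.23
triangular fin | 2625.00 | 125.00 | 23.33 | 328125.00 | 61250.00
hole | -1256.64 | 65.00 | 78.00 | -81681.41 | -98017.69
Σ | 17295.35 |  |  | 1042793.13 | 1237804.54
x_c = 1042793.13 / 17295.35 = 60.29 cm
y_c = 1237804.54 / 17295.35 = 71.57 cm

x_c = 60.29 cm, y_c = 71.57 cm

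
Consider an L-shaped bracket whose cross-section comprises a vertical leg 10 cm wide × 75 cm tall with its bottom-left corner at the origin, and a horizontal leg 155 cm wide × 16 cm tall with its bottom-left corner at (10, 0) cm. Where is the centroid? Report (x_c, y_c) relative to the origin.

x_c = 68.34 cm, y_c = 14.85 cm

vertical leg: A = 10 × 75 = 750.00, centroid at (5.00, 37.50).
horizontal leg: A = 155 × 16 = 2480.00, centroid at (87.50, 8.00).
ΣA = 3230.00 cm²
ΣAx_c = (750.00)(5.00) + (2480.00)(87.50) = 220750.00 cm³
ΣAy_c = (750.00)(37.50) + (2480.00)(8.00) = 47965.00 cm³
x_c = 220750.00 / 3230.00 = 68.34 cm
y_c = 47965.00 / 3230.00 = 14.85 cm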